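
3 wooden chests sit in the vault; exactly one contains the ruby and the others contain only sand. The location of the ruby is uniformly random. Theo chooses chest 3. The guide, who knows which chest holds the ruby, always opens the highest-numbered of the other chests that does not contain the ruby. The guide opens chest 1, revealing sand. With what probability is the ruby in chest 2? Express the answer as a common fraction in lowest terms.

1

Apply Bayes' rule, conditioning on where the ruby actually is.
If it is in chest 1 (prior 1/3): the guide opened chest 1, so this case is ruled out; weight (1/3)·0 = 0.
If it is in chest 2 (prior 1/3): chest 1 is the highest-numbered option available, probability 1; weight (1/3)·1 = 1/3.
If it is in chest 3 (prior 1/3): the guide would have opened chest 2 instead, probability 0; weight (1/3)·0 = 0.
The weights sum to 1/3.
So P(the ruby in chest 2 | the guide opened chest 1) = (1/3) / (1/3) = 1.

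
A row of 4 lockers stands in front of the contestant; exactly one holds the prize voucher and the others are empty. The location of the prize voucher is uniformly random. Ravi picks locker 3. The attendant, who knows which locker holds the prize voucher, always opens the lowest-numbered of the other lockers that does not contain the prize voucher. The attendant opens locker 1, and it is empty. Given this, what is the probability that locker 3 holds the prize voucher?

1/3

Consider each possible location of the prize voucher in turn.
If it is in locker 1 (prior 1/4): the attendant opened locker 1, so this case is ruled out; weight (1/4)·0 = 0.
If it is in any of lockers 2, 3, and 4 (prior 1/4 each): locker 1 is the lowest-numbered option available, probability 1; weight (1/4)·1 = 1/4 each.
The weights sum to 3/4.
So P(the prize voucher in locker 3 | the attendant opened locker 1) = (1/4) / (3/4) = 1/3.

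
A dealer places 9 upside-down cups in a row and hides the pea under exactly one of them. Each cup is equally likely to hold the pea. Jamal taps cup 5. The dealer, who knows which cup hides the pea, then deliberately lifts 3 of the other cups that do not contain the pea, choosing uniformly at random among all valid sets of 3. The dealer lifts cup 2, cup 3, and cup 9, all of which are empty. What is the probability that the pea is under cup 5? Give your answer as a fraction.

1/9

Condition on the true location of the pea.
If it is under any of cups 1, 4, 6, 7, and 8 (prior 1/9 each): the dealer has 35 equally likely choices, so probability 1/35; weight (1/9)·(1/35) = 1/315 each.
If it is under any of cups 2, 3, and 9 (prior 1/9 each): that cup was opened and seen not to hold the prize — ruled out; weight (1/9)·0 = 0 each.
If it is under cup 5 (prior 1/9): the dealer has 56 equally likely choices, so probability 1/56; weight (1/9)·(1/56) = 1/504.
The weights sum to 1/56.
So P(the pea under cup 5 | the dealer opened cup 2, cup 3, and cup 9) = (1/504) / (1/56) = 1/9.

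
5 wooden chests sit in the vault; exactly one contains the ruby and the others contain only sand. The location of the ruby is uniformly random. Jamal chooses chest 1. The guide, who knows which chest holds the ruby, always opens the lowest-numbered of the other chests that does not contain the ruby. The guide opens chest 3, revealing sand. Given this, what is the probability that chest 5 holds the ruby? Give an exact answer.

0

Condition on the true location of the ruby.
If it is in any of chests 1, 4, and 5 (prior 1/5 each): the guide would have opened chest 2 instead, probability 0; weight (1/5)·0 = 0 each.
If it is in chest 2 (prior 1/5): chest 3 is the lowest-numbered option available, probability 1; weight (1/5)·1 = 1/5.
If it is in chest 3 (prior 1/5): the guide opened chest 3, so this case is ruled out; weight (1/5)·0 = 0.
The weights sum to 1/5.
So P(the ruby in chest 5 | the guide opened chest 3) = 0 / (1/5) = 0.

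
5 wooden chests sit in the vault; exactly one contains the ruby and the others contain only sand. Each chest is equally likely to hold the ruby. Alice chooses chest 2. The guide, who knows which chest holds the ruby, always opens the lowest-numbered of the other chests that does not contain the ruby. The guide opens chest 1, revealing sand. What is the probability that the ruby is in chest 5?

1/4

Consider each possible location of the ruby in turn.
If it is in chest 1 (prior 1/5): the guide opened chest 1, so this case is ruled out; weight (1/5)·0 = 0.
If it is in any of chests 2, 3, 4, and 5 (prior 1/5 each): chest 1 is the lowest-numbered option available, probability 1; weight (1/5)·1 = 1/5 each.
The weights sum to 4/5.
So P(the ruby in chest 5 | the guide opened chest 1) = (1/5) / (4/5) = 1/4.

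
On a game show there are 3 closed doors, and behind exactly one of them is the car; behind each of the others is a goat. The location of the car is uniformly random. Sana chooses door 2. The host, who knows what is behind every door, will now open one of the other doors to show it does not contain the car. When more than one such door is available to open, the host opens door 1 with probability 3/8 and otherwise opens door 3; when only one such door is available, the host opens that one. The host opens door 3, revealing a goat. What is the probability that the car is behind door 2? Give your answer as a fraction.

Apply Bayes' rule, conditioning on where the car actually is.
If it is behind door 1 (prior 1/3): only door 3 is available, probability 1; weight (1/3)·1 = 1/3.
If it is behind door 2 (prior 1/3): door 1 is available but not opened, probability 5/8; weight (1/3)·(5/8) = 5/24.
If it is behind door 3 (prior 1/3): the host opened door 3, so this case is ruled out; weight (1/3)·0 = 0.
The weights sum to 13/24.
So P(the car behind door 2 | the host opened door 3) = (5/24) / (13/24) = 5/13.

5/13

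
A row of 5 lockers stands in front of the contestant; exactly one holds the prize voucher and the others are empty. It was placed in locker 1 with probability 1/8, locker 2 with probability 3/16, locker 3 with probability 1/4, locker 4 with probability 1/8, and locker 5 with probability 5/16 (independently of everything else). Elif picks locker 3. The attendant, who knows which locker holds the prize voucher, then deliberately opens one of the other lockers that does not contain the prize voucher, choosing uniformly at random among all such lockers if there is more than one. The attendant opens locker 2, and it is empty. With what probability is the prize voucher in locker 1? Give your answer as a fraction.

Apply Bayes' rule, conditioning on where the prize voucher actually is.
If it is in either of lockers 1 and 4 (prior 1/8 each): the attendant has 3 equally likely choices, so probability 1/3; weight (1/8)·(1/3) = 1/24 each.
If it is in locker 2 (prior 3/16): the attendant opened locker 2, so this case is ruled out; weight (3/16)·0 = 0.
If it is in locker 3 (prior 1/4): the attendant has 4 equally likely choices, so probability 1/4; weight (1/4)·(1/4) = 1/16.
If it is in locker 5 (prior 5/16): the attendant has 3 equally likely choices, so probability 1/3; weight (5/16)·(1/3) = 5/48.
The weights sum to 1/4.
So P(the prize voucher in locker 1 | the attendant opened locker 2) = (1/24) / (1/4) = 1/6.

1/6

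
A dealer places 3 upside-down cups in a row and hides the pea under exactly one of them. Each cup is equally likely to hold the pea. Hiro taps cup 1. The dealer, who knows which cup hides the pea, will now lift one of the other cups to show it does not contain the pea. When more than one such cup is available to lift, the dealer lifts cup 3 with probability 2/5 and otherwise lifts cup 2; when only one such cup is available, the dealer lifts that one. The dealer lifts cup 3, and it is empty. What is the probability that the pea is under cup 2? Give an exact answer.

5/7

Consider each possible location of the pea in turn.
If it is under cup 1 (prior 1/3): cup 3 is available, opened with probability 2/5; weight (1/3)·(2/5) = 2/15.
If it is under cup 2 (prior 1/3): only cup 3 is available, probability 1; weight (1/3)·1 = 1/3.
If it is under cup 3 (prior 1/3): the dealer opened cup 3, so this case is ruled out; weight (1/3)·0 = 0.
The weights sum to 7/15.
So P(the pea under cup 2 | the dealer opened cup 3) = (1/3) / (7/15) = 5/7.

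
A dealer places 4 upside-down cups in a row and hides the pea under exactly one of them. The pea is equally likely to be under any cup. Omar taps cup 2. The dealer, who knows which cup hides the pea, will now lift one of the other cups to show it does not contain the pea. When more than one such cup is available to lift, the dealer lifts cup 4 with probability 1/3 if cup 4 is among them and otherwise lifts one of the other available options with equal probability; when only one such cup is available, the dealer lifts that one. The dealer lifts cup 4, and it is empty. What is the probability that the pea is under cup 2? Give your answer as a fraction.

Apply Bayes' rule, conditioning on where the pea actually is.
If it is under any of cups 1, 2, and 3 (prior 1/4 each): cup 4 is available, opened with probability 1/3; weight (1/4)·(1/3) = 1/12 each.
If it is under cup 4 (prior 1/4): the dealer opened cup 4, so this case is ruled out; weight (1/4)·0 = 0.
The weights sum to 1/4.
So P(the pea under cup 2 | the dealer opened cup 4) = (1/12) / (1/4) = 1/3.

1/3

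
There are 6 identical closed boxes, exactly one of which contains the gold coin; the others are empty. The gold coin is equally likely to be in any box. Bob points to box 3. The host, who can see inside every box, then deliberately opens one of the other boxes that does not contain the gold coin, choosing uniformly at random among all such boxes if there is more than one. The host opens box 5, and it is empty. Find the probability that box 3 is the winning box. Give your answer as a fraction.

Condition on the true location of the gold coin.
If it is in any of boxes 1, 2, 4, and 6 (prior 1/6 each): the host has 4 equally likely choices, so probability 1/4; weight (1/6)·(1/4) = 1/24 each.
If it is in box 3 (prior 1/6): the host has 5 equally likely choices, so probability 1/5; weight (1/6)·(1/5) = 1/30.
If it is in box 5 (prior 1/6): the host opened box 5, so this case is ruled out; weight (1/6)·0 = 0.
The weights sum to 1/5.
So P(the gold coin in box 3 | the host opened box 5) = (1/30) / (1/5) = 1/6.

1/6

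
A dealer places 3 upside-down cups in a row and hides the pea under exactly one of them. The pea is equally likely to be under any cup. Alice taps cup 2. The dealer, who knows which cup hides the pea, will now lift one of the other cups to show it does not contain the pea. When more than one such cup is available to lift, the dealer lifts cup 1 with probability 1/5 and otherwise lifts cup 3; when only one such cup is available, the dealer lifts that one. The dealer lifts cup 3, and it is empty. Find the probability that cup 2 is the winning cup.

Consider each possible location of the pea in turn.
If it is under cup 1 (prior 1/3): only cup 3 is available, probability 1; weight (1/3)·1 = 1/3.
If it is under cup 2 (prior 1/3): cup 1 is available but not opened, probability 4/5; weight (1/3)·(4/5) = 4/15.
If it is under cup 3 (prior 1/3): the dealer opened cup 3, so this case is ruled out; weight (1/3)·0 = 0.
The weights sum to 3/5.
So P(the pea under cup 2 | the dealer opened cup 3) = (4/15) / (3/5) = 4/9.

4/9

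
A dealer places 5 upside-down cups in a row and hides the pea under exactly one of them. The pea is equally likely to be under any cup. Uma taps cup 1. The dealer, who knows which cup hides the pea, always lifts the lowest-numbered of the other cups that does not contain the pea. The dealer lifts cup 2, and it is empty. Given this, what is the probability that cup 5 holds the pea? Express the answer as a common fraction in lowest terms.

Condition on the true location of the pea.
If it is under any of cups 1, 3, 4, and 5 (prior 1/5 each): cup 2 is the lowest-numbered option available, probability 1; weight (1/5)·1 = 1/5 each.
If it is under cup 2 (prior 1/5): the dealer opened cup 2, so this case is ruled out; weight (1/5)·0 = 0.
The weights sum to 4/5.
So P(the pea under cup 5 | the dealer opened cup 2) = (1/5) / (4/5) = 1/4.

1/4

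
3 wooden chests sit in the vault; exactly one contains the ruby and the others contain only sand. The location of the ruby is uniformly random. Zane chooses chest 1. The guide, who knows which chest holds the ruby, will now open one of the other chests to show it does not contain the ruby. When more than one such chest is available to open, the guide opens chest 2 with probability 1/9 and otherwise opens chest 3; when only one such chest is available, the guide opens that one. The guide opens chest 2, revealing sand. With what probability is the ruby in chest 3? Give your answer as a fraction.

9/10

Apply Bayes' rule, conditioning on where the ruby actually is.
If it is in chest 1 (prior 1/3): chest 2 is available, opened with probability 1/9; weight (1/3)·(1/9) = 1/27.
If it is in chest 2 (prior 1/3): the guide opened chest 2, so this case is ruled out; weight (1/3)·0 = 0.
If it is in chest 3 (prior 1/3): only chest 2 is available, probability 1; weight (1/3)·1 = 1/3.
The weights sum to 10/27.
So P(the ruby in chest 3 | the guide opened chest 2) = (1/3) / (10/27) = 9/10.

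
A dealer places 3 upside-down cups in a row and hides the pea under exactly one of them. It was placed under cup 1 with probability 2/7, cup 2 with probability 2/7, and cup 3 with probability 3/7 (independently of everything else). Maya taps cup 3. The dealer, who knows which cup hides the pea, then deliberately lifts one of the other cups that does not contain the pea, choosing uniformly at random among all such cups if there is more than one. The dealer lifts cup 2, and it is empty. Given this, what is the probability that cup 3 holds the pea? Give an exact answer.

Condition on the true location of the pea.
If it is under cup 1 (prior 2/7): the dealer has no choice, probability 1; weight (2/7)·1 = 2/7.
If it is under cup 2 (prior 2/7): the dealer opened cup 2, so this case is ruled out; weight (2/7)·0 = 0.
If it is under cup 3 (prior 3/7): the dealer has 2 equally likely choices, so probability 1/2; weight (3/7)·(1/2) = 3/14.
The weights sum to 1/2.
So P(the pea under cup 3 | the dealer opened cup 2) = (3/14) / (1/2) = 3/7.

3/7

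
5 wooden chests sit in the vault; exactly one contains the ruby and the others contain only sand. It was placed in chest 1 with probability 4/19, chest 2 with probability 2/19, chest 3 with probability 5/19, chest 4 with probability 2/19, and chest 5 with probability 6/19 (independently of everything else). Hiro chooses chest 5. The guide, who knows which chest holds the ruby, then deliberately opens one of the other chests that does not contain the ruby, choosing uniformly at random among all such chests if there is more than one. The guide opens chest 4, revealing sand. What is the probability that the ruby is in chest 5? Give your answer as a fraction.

9/31

Consider each possible location of the ruby in turn.
If it is in chest 1 (prior 4/19): the guide has 3 equally likely choices, so probability 1/3; weight (4/19)·(1/3) = 4/57.
If it is in chest 2 (prior 2/19): the guide has 3 equally likely choices, so probability 1/3; weight (2/19)·(1/3) = 2/57.
If it is in chest 3 (prior 5/19): the guide has 3 equally likely choices, so probability 1/3; weight (5/19)·(1/3) = 5/57.
If it is in chest 4 (prior 2/19): the guide opened chest 4, so this case is ruled out; weight (2/19)·0 = 0.
If it is in chest 5 (prior 6/19): the guide has 4 equally likely choices, so probability 1/4; weight (6/19)·(1/4) = 3/38.
The weights sum to 31/114.
So P(the ruby in chest 5 | the guide opened chest 4) = (3/38) / (31/114) = 9/31.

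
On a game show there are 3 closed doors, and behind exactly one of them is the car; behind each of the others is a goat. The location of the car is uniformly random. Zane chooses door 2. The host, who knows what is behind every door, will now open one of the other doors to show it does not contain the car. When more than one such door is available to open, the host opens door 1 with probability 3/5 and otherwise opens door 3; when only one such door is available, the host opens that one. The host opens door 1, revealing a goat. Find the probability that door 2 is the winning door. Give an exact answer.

3/8

Apply Bayes' rule, conditioning on where the car actually is.
If it is behind door 1 (prior 1/3): the host opened door 1, so this case is ruled out; weight (1/3)·0 = 0.
If it is behind door 2 (prior 1/3): door 1 is available, opened with probability 3/5; weight (1/3)·(3/5) = 1/5.
If it is behind door 3 (prior 1/3): only door 1 is available, probability 1; weight (1/3)·1 = 1/3.
The weights sum to 8/15.
So P(the car behind door 2 | the host opened door 1) = (1/5) / (8/15) = 3/8.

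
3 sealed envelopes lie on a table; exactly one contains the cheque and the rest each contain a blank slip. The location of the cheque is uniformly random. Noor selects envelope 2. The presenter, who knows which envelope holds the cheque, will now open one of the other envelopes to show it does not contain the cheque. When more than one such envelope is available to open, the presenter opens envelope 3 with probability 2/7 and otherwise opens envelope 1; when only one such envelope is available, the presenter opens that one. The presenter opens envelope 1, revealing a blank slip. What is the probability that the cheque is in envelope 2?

Apply Bayes' rule, conditioning on where the cheque actually is.
If it is in envelope 1 (prior 1/3): the presenter opened envelope 1, so this case is ruled out; weight (1/3)·0 = 0.
If it is in envelope 2 (prior 1/3): envelope 3 is available but not opened, probability 5/7; weight (1/3)·(5/7) = 5/21.
If it is in envelope 3 (prior 1/3): only envelope 1 is available, probability 1; weight (1/3)·1 = 1/3.
The weights sum to 4/7.
So P(the cheque in envelope 2 | the presenter opened envelope 1) = (5/21) / (4/7) = 5/12.

5/12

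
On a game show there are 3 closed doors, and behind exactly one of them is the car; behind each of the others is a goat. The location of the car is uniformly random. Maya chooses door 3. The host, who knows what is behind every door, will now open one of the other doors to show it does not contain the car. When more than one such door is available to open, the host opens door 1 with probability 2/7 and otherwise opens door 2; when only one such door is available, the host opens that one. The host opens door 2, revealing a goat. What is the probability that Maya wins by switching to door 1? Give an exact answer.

Apply Bayes' rule, conditioning on where the car actually is.
If it is behind door 1 (prior 1/3): only door 2 is available, probability 1; weight (1/3)·1 = 1/3.
If it is behind door 2 (prior 1/3): the host opened door 2, so this case is ruled out; weight (1/3)·0 = 0.
If it is behind door 3 (prior 1/3): door 1 is available but not opened, probability 5/7; weight (1/3)·(5/7) = 5/21.
The weights sum to 4/7.
So P(the car behind door 1 | the host opened door 2) = (1/3) / (4/7) = 7/12.

7/12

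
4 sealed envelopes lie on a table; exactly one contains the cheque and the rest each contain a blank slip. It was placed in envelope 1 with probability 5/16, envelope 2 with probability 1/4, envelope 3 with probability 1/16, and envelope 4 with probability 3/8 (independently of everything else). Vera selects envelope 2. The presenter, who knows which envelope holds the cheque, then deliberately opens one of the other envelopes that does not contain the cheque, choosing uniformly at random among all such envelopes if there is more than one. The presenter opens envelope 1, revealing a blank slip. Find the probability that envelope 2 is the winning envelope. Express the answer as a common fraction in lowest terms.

8/29

Condition on the true location of the cheque.
If it is in envelope 1 (prior 5/16): the presenter opened envelope 1, so this case is ruled out; weight (5/16)·0 = 0.
If it is in envelope 2 (prior 1/4): the presenter has 3 equally likely choices, so probability 1/3; weight (1/4)·(1/3) = 1/12.
If it is in envelope 3 (prior 1/16): the presenter has 2 equally likely choices, so probability 1/2; weight (1/16)·(1/2) = 1/32.
If it is in envelope 4 (prior 3/8): the presenter has 2 equally likely choices, so probability 1/2; weight (3/8)·(1/2) = 3/16.
The weights sum to 29/96.
So P(the cheque in envelope 2 | the presenter opened envelope 1) = (1/12) / (29/96) = 8/29.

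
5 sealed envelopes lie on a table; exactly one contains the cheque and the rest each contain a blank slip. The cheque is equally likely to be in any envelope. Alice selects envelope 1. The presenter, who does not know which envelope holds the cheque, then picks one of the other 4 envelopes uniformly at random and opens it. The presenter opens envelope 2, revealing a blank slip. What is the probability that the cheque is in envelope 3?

1/4

Apply Bayes' rule, conditioning on where the cheque actually is.
If it is in any of envelopes 1, 3, 4, and 5 (prior 1/5 each): the presenter picks envelope 2 with probability 1/4 regardless, and it is not the prize; weight (1/5)·(1/4) = 1/20 each.
If it is in envelope 2 (prior 1/5): the presenter opened envelope 2, so this case is ruled out; weight (1/5)·0 = 0.
The weights sum to 1/5.
So P(the cheque in envelope 3 | the presenter opened envelope 2) = (1/20) / (1/5) = 1/4.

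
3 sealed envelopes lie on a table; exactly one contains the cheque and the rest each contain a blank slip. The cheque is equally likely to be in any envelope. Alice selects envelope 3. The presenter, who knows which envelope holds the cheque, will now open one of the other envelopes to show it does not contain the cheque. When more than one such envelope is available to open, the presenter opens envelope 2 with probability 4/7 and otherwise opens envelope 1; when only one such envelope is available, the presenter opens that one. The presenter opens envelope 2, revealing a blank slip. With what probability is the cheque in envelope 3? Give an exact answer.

Condition on the true location of the cheque.
If it is in envelope 1 (prior 1/3): only envelope 2 is available, probability 1; weight (1/3)·1 = 1/3.
If it is in envelope 2 (prior 1/3): the presenter opened envelope 2, so this case is ruled out; weight (1/3)·0 = 0.
If it is in envelope 3 (prior 1/3): envelope 2 is available, opened with probability 4/7; weight (1/3)·(4/7) = 4/21.
The weights sum to 11/21.
So P(the cheque in envelope 3 | the presenter opened envelope 2) = (4/21) / (11/21) = 4/11.

4/11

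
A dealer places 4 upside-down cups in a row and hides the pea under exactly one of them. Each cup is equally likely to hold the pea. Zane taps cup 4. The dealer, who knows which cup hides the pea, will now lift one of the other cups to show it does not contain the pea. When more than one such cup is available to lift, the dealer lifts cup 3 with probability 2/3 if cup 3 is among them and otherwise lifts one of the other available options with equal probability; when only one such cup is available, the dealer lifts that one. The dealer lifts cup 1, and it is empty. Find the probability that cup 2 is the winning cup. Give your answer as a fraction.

Condition on the true location of the pea.
If it is under cup 1 (prior 1/4): the dealer opened cup 1, so this case is ruled out; weight (1/4)·0 = 0.
If it is under cup 2 (prior 1/4): cup 3 is available but not opened, probability 1/3; weight (1/4)·(1/3) = 1/12.
If it is under cup 3 (prior 1/4): cup 3 holds the prize so is unavailable; the dealer chooses uniformly among the 2 others, probability 1/2; weight (1/4)·(1/2) = 1/8.
If it is under cup 4 (prior 1/4): cup 3 is available but not opened; cup 1 gets probability (1 − 2/3)/2 = 1/6; weight (1/4)·(1/6) = 1/24.
The weights sum to 1/4.
So P(the pea under cup 2 | the dealer opened cup 1) = (1/12) / (1/4) = 1/3.

1/3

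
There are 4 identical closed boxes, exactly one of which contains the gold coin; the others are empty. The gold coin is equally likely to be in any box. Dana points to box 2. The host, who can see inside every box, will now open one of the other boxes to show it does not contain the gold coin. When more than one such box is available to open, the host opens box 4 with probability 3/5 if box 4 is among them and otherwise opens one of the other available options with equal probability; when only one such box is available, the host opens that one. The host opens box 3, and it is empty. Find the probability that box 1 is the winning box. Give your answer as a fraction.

4/11

Apply Bayes' rule, conditioning on where the gold coin actually is.
If it is in box 1 (prior 1/4): box 4 is available but not opened, probability 2/5; weight (1/4)·(2/5) = 1/10.
If it is in box 2 (prior 1/4): box 4 is available but not opened; box 3 gets probability (1 − 3/5)/2 = 1/5; weight (1/4)·(1/5) = 1/20.
If it is in box 3 (prior 1/4): the host opened box 3, so this case is ruled out; weight (1/4)·0 = 0.
If it is in box 4 (prior 1/4): box 4 holds the prize so is unavailable; the host chooses uniformly among the 2 others, probability 1/2; weight (1/4)·(1/2) = 1/8.
The weights sum to 11/40.
So P(the gold coin in box 1 | the host opened box 3) = (1/10) / (11/40) = 4/11.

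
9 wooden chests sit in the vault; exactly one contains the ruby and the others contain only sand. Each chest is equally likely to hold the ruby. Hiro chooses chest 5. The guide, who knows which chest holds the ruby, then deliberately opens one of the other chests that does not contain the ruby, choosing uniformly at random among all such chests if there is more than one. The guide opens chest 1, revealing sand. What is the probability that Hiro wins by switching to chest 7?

8/63

Condition on the true location of the ruby.
If it is in chest 1 (prior 1/9): the guide opened chest 1, so this case is ruled out; weight (1/9)·0 = 0.
If it is in any of chests 2, 3, 4, 6, 7, 8, and 9 (prior 1/9 each): the guide has 7 equally likely choices, so probability 1/7; weight (1/9)·(1/7) = 1/63 each.
If it is in chest 5 (prior 1/9): the guide has 8 equally likely choices, so probability 1/8; weight (1/9)·(1/8) = 1/72.
The weights sum to 1/8.
So P(the ruby in chest 7 | the guide opened chest 1) = (1/63) / (1/8) = 8/63.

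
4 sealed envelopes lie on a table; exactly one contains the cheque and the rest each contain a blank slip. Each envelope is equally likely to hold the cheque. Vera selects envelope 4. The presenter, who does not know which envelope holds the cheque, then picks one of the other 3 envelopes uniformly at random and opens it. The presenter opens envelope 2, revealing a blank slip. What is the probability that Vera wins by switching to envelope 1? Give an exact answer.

1/3

Because the presenter chose which envelope to open without knowing where the cheque is, the choice is independent of the prize location. Learning that envelope 2 does not hold the cheque simply rules out that one location and leaves the remaining 3 envelopes still equally likely by symmetry.
So P(the cheque in envelope 1) = 1/3.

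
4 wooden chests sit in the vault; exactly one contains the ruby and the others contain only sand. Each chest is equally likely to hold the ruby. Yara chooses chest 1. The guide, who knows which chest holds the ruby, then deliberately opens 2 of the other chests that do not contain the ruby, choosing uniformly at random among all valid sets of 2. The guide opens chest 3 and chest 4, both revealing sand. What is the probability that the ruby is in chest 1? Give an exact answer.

Condition on the true location of the ruby.
If it is in chest 1 (prior 1/4): the guide has 3 equally likely choices, so probability 1/3; weight (1/4)·(1/3) = 1/12.
If it is in chest 2 (prior 1/4): the guide has no choice, probability 1; weight (1/4)·1 = 1/4.
If it is in either of chests 3 and 4 (prior 1/4 each): that chest was opened and seen not to hold the prize — ruled out; weight (1/4)·0 = 0 each.
The weights sum to 1/3.
So P(the ruby in chest 1 | the guide opened chest 3 and chest 4) = (1/12) / (1/3) = 1/4.

1/4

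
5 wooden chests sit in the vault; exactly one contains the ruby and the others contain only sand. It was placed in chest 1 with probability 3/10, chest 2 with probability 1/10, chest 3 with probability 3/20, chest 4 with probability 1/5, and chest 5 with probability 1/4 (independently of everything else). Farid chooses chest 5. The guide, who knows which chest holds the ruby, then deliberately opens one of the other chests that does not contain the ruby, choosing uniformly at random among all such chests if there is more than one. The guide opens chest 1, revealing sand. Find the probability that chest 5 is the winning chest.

Condition on the true location of the ruby.
If it is in chest 1 (prior 3/10): the guide opened chest 1, so this case is ruled out; weight (3/10)·0 = 0.
If it is in chest 2 (prior 1/10): the guide has 3 equally likely choices, so probability 1/3; weight (1/10)·(1/3) = 1/30.
If it is in chest 3 (prior 3/20): the guide has 3 equally likely choices, so probability 1/3; weight (3/20)·(1/3) = 1/20.
If it is in chest 4 (prior 1/5): the guide has 3 equally likely choices, so probability 1/3; weight (1/5)·(1/3) = 1/15.
If it is in chest 5 (prior 1/4): the guide has 4 equally likely choices, so probability 1/4; weight (1/4)·(1/4) = 1/16.
The weights sum to 17/80.
So P(the ruby in chest 5 | the guide opened chest 1) = (1/16) / (17/80) = 5/17.

5/17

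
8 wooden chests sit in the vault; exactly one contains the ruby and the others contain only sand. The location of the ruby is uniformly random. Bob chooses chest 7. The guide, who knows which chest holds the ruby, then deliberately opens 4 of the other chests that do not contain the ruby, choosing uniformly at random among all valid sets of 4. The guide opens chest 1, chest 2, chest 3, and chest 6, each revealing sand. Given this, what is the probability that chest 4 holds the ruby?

7/24

Condition on the true location of the ruby.
If it is in any of chests 1, 2, 3, and 6 (prior 1/8 each): that chest was opened and seen not to hold the prize — ruled out; weight (1/8)·0 = 0 each.
If it is in any of chests 4, 5, and 8 (prior 1/8 each): the guide has 15 equally likely choices, so probability 1/15; weight (1/8)·(1/15) = 1/120 each.
If it is in chest 7 (prior 1/8): the guide has 35 equally likely choices, so probability 1/35; weight (1/8)·(1/35) = 1/280.
The weights sum to 1/35.
So P(the ruby in chest 4 | the guide opened chest 1, chest 2, chest 3, and chest 6) = (1/120) / (1/35) = 7/24.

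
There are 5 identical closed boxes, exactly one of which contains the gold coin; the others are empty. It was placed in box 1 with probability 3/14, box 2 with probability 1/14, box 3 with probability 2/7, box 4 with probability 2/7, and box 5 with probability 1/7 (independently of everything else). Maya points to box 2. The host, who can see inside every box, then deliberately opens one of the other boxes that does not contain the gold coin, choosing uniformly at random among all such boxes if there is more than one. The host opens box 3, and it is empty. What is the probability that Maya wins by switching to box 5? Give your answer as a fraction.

8/39

Consider each possible location of the gold coin in turn.
If it is in box 1 (prior 3/14): the host has 3 equally likely choices, so probability 1/3; weight (3/14)·(1/3) = 1/14.
If it is in box 2 (prior 1/14): the host has 4 equally likely choices, so probability 1/4; weight (1/14)·(1/4) = 1/56.
If it is in box 3 (prior 2/7): the host opened box 3, so this case is ruled out; weight (2/7)·0 = 0.
If it is in box 4 (prior 2/7): the host has 3 equally likely choices, so probability 1/3; weight (2/7)·(1/3) = 2/21.
If it is in box 5 (prior 1/7): the host has 3 equally likely choices, so probability 1/3; weight (1/7)·(1/3) = 1/21.
The weights sum to 13/56.
So P(the gold coin in box 5 | the host opened box 3) = (1/21) / (13/56) = 8/39.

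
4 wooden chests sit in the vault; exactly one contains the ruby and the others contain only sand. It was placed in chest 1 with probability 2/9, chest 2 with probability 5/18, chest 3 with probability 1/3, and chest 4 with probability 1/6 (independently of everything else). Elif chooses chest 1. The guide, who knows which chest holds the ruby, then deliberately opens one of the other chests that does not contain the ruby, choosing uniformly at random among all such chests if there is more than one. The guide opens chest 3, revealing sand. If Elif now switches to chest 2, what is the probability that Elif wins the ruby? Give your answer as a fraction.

Consider each possible location of the ruby in turn.
If it is in chest 1 (prior 2/9): the guide has 3 equally likely choices, so probability 1/3; weight (2/9)·(1/3) = 2/27.
If it is in chest 2 (prior 5/18): the guide has 2 equally likely choices, so probability 1/2; weight (5/18)·(1/2) = 5/36.
If it is in chest 3 (prior 1/3): the guide opened chest 3, so this case is ruled out; weight (1/3)·0 = 0.
If it is in chest 4 (prior 1/6): the guide has 2 equally likely choices, so probability 1/2; weight (1/6)·(1/2) = 1/12.
The weights sum to 8/27.
So P(the ruby in chest 2 | the guide opened chest 3) = (5/36) / (8/27) = 15/32.

15/32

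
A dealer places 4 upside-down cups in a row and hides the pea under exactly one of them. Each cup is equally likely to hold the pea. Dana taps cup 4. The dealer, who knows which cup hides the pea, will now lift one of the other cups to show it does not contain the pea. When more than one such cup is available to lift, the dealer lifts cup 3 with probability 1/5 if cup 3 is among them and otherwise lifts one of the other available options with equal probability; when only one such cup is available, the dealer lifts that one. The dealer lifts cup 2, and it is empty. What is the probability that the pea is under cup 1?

8/17

Condition on the true location of the pea.
If it is under cup 1 (prior 1/4): cup 3 is available but not opened, probability 4/5; weight (1/4)·(4/5) = 1/5.
If it is under cup 2 (prior 1/4): the dealer opened cup 2, so this case is ruled out; weight (1/4)·0 = 0.
If it is under cup 3 (prior 1/4): cup 3 holds the prize so is unavailable; the dealer chooses uniformly among the 2 others, probability 1/2; weight (1/4)·(1/2) = 1/8.
If it is under cup 4 (prior 1/4): cup 3 is available but not opened; cup 2 gets probability (1 − 1/5)/2 = 2/5; weight (1/4)·(2/5) = 1/10.
The weights sum to 17/40.
So P(the pea under cup 1 | the dealer opened cup 2) = (1/5) / (17/40) = 8/17.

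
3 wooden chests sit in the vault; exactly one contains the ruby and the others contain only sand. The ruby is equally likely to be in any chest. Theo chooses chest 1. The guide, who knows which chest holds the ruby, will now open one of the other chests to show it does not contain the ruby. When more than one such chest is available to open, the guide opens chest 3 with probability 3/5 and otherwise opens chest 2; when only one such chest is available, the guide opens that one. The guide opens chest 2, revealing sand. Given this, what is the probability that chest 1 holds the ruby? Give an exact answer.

Condition on the true location of the ruby.
If it is in chest 1 (prior 1/3): chest 3 is available but not opened, probability 2/5; weight (1/3)·(2/5) = 2/15.
If it is in chest 2 (prior 1/3): the guide opened chest 2, so this case is ruled out; weight (1/3)·0 = 0.
If it is in chest 3 (prior 1/3): only chest 2 is available, probability 1; weight (1/3)·1 = 1/3.
The weights sum to 7/15.
So P(the ruby in chest 1 | the guide opened chest 2) = (2/15) / (7/15) = 2/7.

2/7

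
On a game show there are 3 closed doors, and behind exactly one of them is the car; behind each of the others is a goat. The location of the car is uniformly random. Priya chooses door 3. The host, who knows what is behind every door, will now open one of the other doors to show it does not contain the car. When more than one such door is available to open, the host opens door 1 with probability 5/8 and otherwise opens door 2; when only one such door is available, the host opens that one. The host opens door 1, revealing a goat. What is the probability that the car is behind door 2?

8/13

Consider each possible location of the car in turn.
If it is behind door 1 (prior 1/3): the host opened door 1, so this case is ruled out; weight (1/3)·0 = 0.
If it is behind door 2 (prior 1/3): only door 1 is available, probability 1; weight (1/3)·1 = 1/3.
If it is behind door 3 (prior 1/3): door 1 is available, opened with probability 5/8; weight (1/3)·(5/8) = 5/24.
The weights sum to 13/24.
So P(the car behind door 2 | the host opened door 1) = (1/3) / (13/24) = 8/13.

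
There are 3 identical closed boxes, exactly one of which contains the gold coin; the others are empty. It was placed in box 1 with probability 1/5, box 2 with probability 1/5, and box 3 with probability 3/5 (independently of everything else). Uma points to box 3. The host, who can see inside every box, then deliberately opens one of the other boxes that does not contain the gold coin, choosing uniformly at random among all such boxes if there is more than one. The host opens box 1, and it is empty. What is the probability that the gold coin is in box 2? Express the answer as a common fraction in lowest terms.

Consider each possible location of the gold coin in turn.
If it is in box 1 (prior 1/5): the host opened box 1, so this case is ruled out; weight (1/5)·0 = 0.
If it is in box 2 (prior 1/5): the host has no choice, probability 1; weight (1/5)·1 = 1/5.
If it is in box 3 (prior 3/5): the host has 2 equally likely choices, so probability 1/2; weight (3/5)·(1/2) = 3/10.
The weights sum to 1/2.
So P(the gold coin in box 2 | the host opened box 1) = (1/5) / (1/2) = 2/5.

2/5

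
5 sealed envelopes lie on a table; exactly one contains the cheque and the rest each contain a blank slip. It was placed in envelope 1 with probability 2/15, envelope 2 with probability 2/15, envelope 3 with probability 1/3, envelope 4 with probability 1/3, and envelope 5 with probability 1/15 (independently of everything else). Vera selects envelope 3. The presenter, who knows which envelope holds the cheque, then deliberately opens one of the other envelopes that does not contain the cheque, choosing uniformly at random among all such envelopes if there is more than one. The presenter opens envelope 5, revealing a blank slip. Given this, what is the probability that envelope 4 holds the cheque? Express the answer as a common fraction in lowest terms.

Apply Bayes' rule, conditioning on where the cheque actually is.
If it is in either of envelopes 1 and 2 (prior 2/15 each): the presenter has 3 equally likely choices, so probability 1/3; weight (2/15)·(1/3) = 2/45 each.
If it is in envelope 3 (prior 1/3): the presenter has 4 equally likely choices, so probability 1/4; weight (1/3)·(1/4) = 1/12.
If it is in envelope 4 (prior 1/3): the presenter has 3 equally likely choices, so probability 1/3; weight (1/3)·(1/3) = 1/9.
If it is in envelope 5 (prior 1/15): the presenter opened envelope 5, so this case is ruled out; weight (1/15)·0 = 0.
The weights sum to 17/60.
So P(the cheque in envelope 4 | the presenter opened envelope 5) = (1/9) / (17/60) = 20/51.

20/51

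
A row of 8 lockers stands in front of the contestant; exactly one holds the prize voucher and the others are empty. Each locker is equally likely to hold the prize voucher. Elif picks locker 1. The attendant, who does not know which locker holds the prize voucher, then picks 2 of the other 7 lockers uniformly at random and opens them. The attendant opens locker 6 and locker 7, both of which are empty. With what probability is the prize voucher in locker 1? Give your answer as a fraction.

Because the attendant chose which lockers to open without knowing where the prize voucher is, the choice is independent of the prize location. Learning that none of the 2 opened lockers holds the prize voucher simply rules out those 2 locations and leaves the remaining 6 lockers still equally likely by symmetry.
So P(the prize voucher in locker 1) = 1/6.

1/6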